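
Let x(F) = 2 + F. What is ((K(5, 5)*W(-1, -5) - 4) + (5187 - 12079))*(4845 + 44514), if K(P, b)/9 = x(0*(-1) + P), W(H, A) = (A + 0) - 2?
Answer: -362146983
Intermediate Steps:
W(H, A) = -2 + A (W(H, A) = A - 2 = -2 + A)
K(P, b) = 18 + 9*P (K(P, b) = 9*(2 + (0*(-1) + P)) = 9*(2 + (0 + P)) = 9*(2 + P) = 18 + 9*P)
((K(5, 5)*W(-1, -5) - 4) + (5187 - 12079))*(4845 + 44514) = (((18 + 9*5)*(-2 - 5) - 4) + (5187 - 12079))*(4845 + 44514) = (((18 + 45)*(-7) - 4) - 6892)*49359 = ((63*(-7) - 4) - 6892)*49359 = ((-441 - 4) - 6892)*49359 = (-445 - 6892)*49359 = -7337*49359 = -362146983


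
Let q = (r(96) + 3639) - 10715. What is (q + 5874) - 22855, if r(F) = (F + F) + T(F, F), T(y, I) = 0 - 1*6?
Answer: -23871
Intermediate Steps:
T(y, I) = -6 (T(y, I) = 0 - 6 = -6)
r(F) = -6 + 2*F (r(F) = (F + F) - 6 = 2*F - 6 = -6 + 2*F)
q = -6890 (q = ((-6 + 2*96) + 3639) - 10715 = ((-6 + 192) + 3639) - 10715 = (186 + 3639) - 10715 = 3825 - 10715 = -6890)
(q + 5874) - 22855 = (-6890 + 5874) - 22855 = -1016 - 22855 = -23871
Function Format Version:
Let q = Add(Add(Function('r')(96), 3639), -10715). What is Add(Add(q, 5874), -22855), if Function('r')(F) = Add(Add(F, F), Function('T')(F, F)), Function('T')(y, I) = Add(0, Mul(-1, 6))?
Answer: -23871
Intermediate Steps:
Function('T')(y, I) = -6 (Function('T')(y, I) = Add(0, -6) = -6)
Function('r')(F) = Add(-6, Mul(2, F)) (Function('r')(F) = Add(Add(F, F), -6) = Add(Mul(2, F), -6) = Add(-6, Mul(2, F)))
q = -6890 (q = Add(Add(Add(-6, Mul(2, 96)), 3639), -10715) = Add(Add(Add(-6, 192), 3639), -10715) = Add(Add(186, 3639), -10715) = Add(3825, -10715) = -6890)
Add(Add(q, 5874), -22855) = Add(Add(-6890, 5874), -22855) = Add(-1016, -22855) = -23871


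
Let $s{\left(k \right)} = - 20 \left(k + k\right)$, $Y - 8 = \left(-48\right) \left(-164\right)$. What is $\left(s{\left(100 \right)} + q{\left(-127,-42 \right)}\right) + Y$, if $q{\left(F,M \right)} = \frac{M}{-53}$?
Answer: $\frac{205682}{53} \approx 3880.8$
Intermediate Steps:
$Y = 7880$ ($Y = 8 - -7872 = 8 + 7872 = 7880$)
$s{\left(k \right)} = - 40 k$ ($s{\left(k \right)} = - 20 \cdot 2 k = - 40 k$)
$q{\left(F,M \right)} = - \frac{M}{53}$ ($q{\left(F,M \right)} = M \left(- \frac{1}{53}\right) = - \frac{M}{53}$)
$\left(s{\left(100 \right)} + q{\left(-127,-42 \right)}\right) + Y = \left(\left(-40\right) 100 - - \frac{42}{53}\right) + 7880 = \left(-4000 + \frac{42}{53}\right) + 7880 = - \frac{211958}{53} + 7880 = \frac{205682}{53}$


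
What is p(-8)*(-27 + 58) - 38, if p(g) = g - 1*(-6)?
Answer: -100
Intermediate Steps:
p(g) = 6 + g (p(g) = g + 6 = 6 + g)
p(-8)*(-27 + 58) - 38 = (6 - 8)*(-27 + 58) - 38 = -2*31 - 38 = -62 - 38 = -100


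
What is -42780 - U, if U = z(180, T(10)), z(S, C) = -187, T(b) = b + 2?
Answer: -42593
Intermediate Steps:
T(b) = 2 + b
U = -187
-42780 - U = -42780 - 1*(-187) = -42780 + 187 = -42593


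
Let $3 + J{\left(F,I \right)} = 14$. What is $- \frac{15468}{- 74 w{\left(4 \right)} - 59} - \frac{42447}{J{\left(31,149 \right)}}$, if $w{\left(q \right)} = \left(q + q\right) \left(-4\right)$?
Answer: $- \frac{98180271}{25399} \approx -3865.5$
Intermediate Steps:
$w{\left(q \right)} = - 8 q$ ($w{\left(q \right)} = 2 q \left(-4\right) = - 8 q$)
$J{\left(F,I \right)} = 11$ ($J{\left(F,I \right)} = -3 + 14 = 11$)
$- \frac{15468}{- 74 w{\left(4 \right)} - 59} - \frac{42447}{J{\left(31,149 \right)}} = - \frac{15468}{- 74 \left(\left(-8\right) 4\right) - 59} - \frac{42447}{11} = - \frac{15468}{\left(-74\right) \left(-32\right) - 59} - \frac{42447}{11} = - \frac{15468}{2368 - 59} - \frac{42447}{11} = - \frac{15468}{2309} - \frac{42447}{11} = - \frac{98180271}{25399}$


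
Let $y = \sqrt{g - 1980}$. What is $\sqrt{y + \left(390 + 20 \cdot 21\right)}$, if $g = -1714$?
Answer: $\sqrt{810 + i \sqrt{3694}} \approx 28.48 + 1.067 i$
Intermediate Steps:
$y = i \sqrt{3694}$ ($y = \sqrt{-1714 - 1980} = \sqrt{-3694} = i \sqrt{3694} \approx 60.778 i$)
$\sqrt{y + \left(390 + 20 \cdot 21\right)} = \sqrt{i \sqrt{3694} + \left(390 + 20 \cdot 21\right)} = \sqrt{i \sqrt{3694} + \left(390 + 420\right)} = \sqrt{i \sqrt{3694} + 810} = \sqrt{810 + i \sqrt{3694}}$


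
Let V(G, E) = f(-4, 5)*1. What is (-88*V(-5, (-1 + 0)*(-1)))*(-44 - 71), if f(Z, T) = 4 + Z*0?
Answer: 40480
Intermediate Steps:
f(Z, T) = 4 (f(Z, T) = 4 + 0 = 4)
V(G, E) = 4 (V(G, E) = 4*1 = 4)
(-88*V(-5, (-1 + 0)*(-1)))*(-44 - 71) = (-88*4)*(-44 - 71) = -352*(-115) = 40480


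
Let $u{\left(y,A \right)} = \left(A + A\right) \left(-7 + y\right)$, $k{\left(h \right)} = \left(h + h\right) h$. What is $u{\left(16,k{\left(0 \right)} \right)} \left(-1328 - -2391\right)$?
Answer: $0$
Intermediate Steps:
$k{\left(h \right)} = 2 h^{2}$ ($k{\left(h \right)} = 2 h h = 2 h^{2}$)
$u{\left(y,A \right)} = 2 A \left(-7 + y\right)$
$u{\left(16,k{\left(0 \right)} \right)} \left(-1328 - -2391\right) = 2 \cdot 2 \cdot 0^{2} \left(-7 + 16\right) \left(-1328 - -2391\right) = 2 \cdot 2 \cdot 0 \cdot 9 \left(-1328 + 2391\right) = 2 \cdot 0 \cdot 9 \cdot 1063 = 0 \cdot 1063 = 0$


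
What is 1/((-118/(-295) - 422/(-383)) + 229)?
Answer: 1915/441411 ≈ 0.0043384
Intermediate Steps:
1/((-118/(-295) - 422/(-383)) + 229) = 1/((-118*(-1/295) - 422*(-1/383)) + 229) = 1/((⅖ + 422/383) + 229) = 1/(2876/1915 + 229) = 1/(441411/1915) = 1915/441411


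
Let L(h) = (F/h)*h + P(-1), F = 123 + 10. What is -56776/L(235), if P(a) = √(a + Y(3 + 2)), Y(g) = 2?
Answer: -28388/67 ≈ -423.70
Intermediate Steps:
F = 133
P(a) = √(2 + a) (P(a) = √(a + 2) = √(2 + a))
L(h) = 134 (L(h) = (133/h)*h + √(2 - 1) = 133 + √1 = 133 + 1 = 134)
-56776/L(235) = -56776/134 = -56776*1/134 = -28388/67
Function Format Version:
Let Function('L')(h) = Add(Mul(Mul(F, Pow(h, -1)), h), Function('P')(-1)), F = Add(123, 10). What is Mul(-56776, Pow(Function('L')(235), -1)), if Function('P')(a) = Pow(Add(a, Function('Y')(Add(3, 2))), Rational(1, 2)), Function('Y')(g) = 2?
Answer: Rational(-28388, 67) ≈ -423.70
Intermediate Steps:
F = 133
Function('P')(a) = Pow(Add(2, a), Rational(1, 2)) (Function('P')(a) = Pow(Add(a, 2), Rational(1, 2)) = Pow(Add(2, a), Rational(1, 2)))
Function('L')(h) = 134 (Function('L')(h) = Add(Mul(Mul(133, Pow(h, -1)), h), Pow(Add(2, -1), Rational(1, 2))) = Add(133, Pow(1, Rational(1, 2))) = Add(133, 1) = 134)
Mul(-56776, Pow(Function('L')(235), -1)) = Mul(-56776, Pow(134, -1)) = Mul(-56776, Rational(1, 134)) = Rational(-28388, 67)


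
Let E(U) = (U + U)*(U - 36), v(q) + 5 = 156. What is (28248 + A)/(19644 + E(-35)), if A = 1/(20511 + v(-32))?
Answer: 583660177/508574468 ≈ 1.1476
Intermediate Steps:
v(q) = 151 (v(q) = -5 + 156 = 151)
E(U) = 2*U*(-36 + U) (E(U) = (2*U)*(-36 + U) = 2*U*(-36 + U))
A = 1/20662 (A = 1/(20511 + 151) = 1/20662 ≈ 4.8398e-5)
(28248 + A)/(19644 + E(-35)) = (28248 + 1/20662)/(19644 + 2*(-35)*(-36 - 35)) = 583660177/(20662*(19644 + 2*(-35)*(-71))) = 583660177/(20662*(19644 + 4970)) = (583660177/20662)/24614 = (583660177/20662)*(1/24614) = 583660177/508574468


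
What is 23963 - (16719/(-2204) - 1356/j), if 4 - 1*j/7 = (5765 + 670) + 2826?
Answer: 3423404061005/142816996 ≈ 23971.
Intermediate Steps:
j = -64799 (j = 28 - 7*((5765 + 670) + 2826) = 28 - 7*(6435 + 2826) = 28 - 7*9261 = 28 - 64827 = -64799)
23963 - (16719/(-2204) - 1356/j) = 23963 - (16719/(-2204) - 1356/(-64799)) = 23963 - (16719*(-1/2204) - 1356*(-1/64799)) = 23963 - (-16719/2204 + 1356/64799) = 23963 - 1*(-1080385857/142816996) = 23963 + 1080385857/142816996 = 3423404061005/142816996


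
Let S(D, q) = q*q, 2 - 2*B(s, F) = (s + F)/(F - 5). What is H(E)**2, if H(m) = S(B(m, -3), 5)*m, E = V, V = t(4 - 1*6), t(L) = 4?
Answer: 10000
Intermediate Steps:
B(s, F) = 1 - (F + s)/(2*(-5 + F)) (B(s, F) = 1 - (s + F)/(2*(F - 5)) = 1 - (F + s)/(2*(-5 + F)))
S(D, q) = q**2
V = 4
E = 4
H(m) = 25*m (H(m) = 5**2*m = 25*m)
H(E)**2 = (25*4)**2 = 100**2 = 10000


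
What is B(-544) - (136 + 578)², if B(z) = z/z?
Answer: -509795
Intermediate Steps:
B(z) = 1
B(-544) - (136 + 578)² = 1 - (136 + 578)² = 1 - 1*714² = 1 - 1*509796 = 1 - 509796 = -509795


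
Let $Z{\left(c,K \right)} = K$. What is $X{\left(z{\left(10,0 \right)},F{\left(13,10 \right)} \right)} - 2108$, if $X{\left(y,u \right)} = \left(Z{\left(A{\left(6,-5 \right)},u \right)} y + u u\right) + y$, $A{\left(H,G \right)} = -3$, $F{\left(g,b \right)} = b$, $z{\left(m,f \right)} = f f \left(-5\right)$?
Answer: $-2008$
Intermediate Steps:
$z{\left(m,f \right)} = - 5 f^{2}$ ($z{\left(m,f \right)} = f^{2} \left(-5\right) = - 5 f^{2}$)
$X{\left(y,u \right)} = y + u^{2} + u y$ ($X{\left(y,u \right)} = \left(u y + u u\right) + y = \left(u y + u^{2}\right) + y = \left(u^{2} + u y\right) + y = y + u^{2} + u y$)
$X{\left(z{\left(10,0 \right)},F{\left(13,10 \right)} \right)} - 2108 = \left(- 5 \cdot 0^{2} + 10^{2} + 10 \left(- 5 \cdot 0^{2}\right)\right) - 2108 = \left(\left(-5\right) 0 + 100 + 10 \left(\left(-5\right) 0\right)\right) - 2108 = \left(0 + 100 + 10 \cdot 0\right) - 2108 = \left(0 + 100 + 0\right) - 2108 = 100 - 2108 = -2008$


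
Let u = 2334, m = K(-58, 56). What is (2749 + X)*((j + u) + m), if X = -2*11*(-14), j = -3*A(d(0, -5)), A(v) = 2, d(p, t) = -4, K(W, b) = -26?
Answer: 7037214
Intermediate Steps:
m = -26
j = -6 (j = -3*2 = -6)
X = 308 (X = -22*(-14) = 308)
(2749 + X)*((j + u) + m) = (2749 + 308)*((-6 + 2334) - 26) = 3057*(2328 - 26) = 3057*2302 = 7037214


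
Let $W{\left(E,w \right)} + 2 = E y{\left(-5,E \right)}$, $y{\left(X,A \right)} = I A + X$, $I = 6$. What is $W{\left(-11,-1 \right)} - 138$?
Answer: $641$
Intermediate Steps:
$y{\left(X,A \right)} = X + 6 A$ ($y{\left(X,A \right)} = 6 A + X = X + 6 A$)
$W{\left(E,w \right)} = -2 + E \left(-5 + 6 E\right)$
$W{\left(-11,-1 \right)} - 138 = \left(-2 - 11 \left(-5 + 6 \left(-11\right)\right)\right) - 138 = \left(-2 - 11 \left(-5 - 66\right)\right) - 138 = \left(-2 - -781\right) - 138 = \left(-2 + 781\right) - 138 = 779 - 138 = 641$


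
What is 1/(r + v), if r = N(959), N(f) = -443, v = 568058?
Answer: 1/567615 ≈ 1.7618e-6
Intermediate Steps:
r = -443
1/(r + v) = 1/(-443 + 568058) = 1/567615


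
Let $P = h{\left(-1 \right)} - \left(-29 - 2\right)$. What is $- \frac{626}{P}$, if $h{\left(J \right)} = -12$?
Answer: $- \frac{626}{19} \approx -32.947$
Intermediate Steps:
$P = 19$ ($P = -12 - \left(-29 - 2\right) = -12 - -31 = -12 + 31 = 19$)
$- \frac{626}{P} = - \frac{626}{19}$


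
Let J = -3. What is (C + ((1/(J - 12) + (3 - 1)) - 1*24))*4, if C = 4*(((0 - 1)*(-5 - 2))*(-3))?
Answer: -6364/15 ≈ -424.27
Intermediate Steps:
C = -84 (C = 4*(-1*(-7)*(-3)) = 4*(7*(-3)) = 4*(-21) = -84)
(C + ((1/(J - 12) + (3 - 1)) - 1*24))*4 = (-84 + ((1/(-3 - 12) + (3 - 1)) - 1*24))*4 = (-84 + ((1/(-15) + 2) - 24))*4 = (-84 + ((-1/15 + 2) - 24))*4 = (-84 + (29/15 - 24))*4 = (-84 - 331/15)*4 = -1591/15*4 = -6364/15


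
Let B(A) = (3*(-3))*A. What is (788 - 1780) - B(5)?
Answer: -947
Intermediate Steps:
B(A) = -9*A
(788 - 1780) - B(5) = (788 - 1780) - (-9)*5 = -992 - 1*(-45) = -992 + 45 = -947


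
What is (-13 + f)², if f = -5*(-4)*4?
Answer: 4489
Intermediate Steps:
f = 80 (f = 20*4 = 80)
(-13 + f)² = (-13 + 80)² = 67² = 4489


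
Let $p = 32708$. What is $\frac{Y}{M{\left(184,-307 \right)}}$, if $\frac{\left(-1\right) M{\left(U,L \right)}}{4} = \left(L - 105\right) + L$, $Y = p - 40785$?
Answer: $- \frac{8077}{2876} \approx -2.8084$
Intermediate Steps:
$Y = -8077$ ($Y = 32708 - 40785 = -8077$)
$M{\left(U,L \right)} = 420 - 8 L$ ($M{\left(U,L \right)} = - 4 \left(\left(L - 105\right) + L\right) = - 4 \left(\left(-105 + L\right) + L\right) = - 4 \left(-105 + 2 L\right) = 420 - 8 L$)
$\frac{Y}{M{\left(184,-307 \right)}} = - \frac{8077}{420 - -2456} = - \frac{8077}{420 + 2456} = - \frac{8077}{2876}$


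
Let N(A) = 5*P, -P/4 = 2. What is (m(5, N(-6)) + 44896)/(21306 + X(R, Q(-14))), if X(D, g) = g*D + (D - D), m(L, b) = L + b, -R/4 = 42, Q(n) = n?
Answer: 44861/23658 ≈ 1.8962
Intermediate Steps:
P = -8 (P = -4*2 = -8)
R = -168 (R = -4*42 = -168)
N(A) = -40 (N(A) = 5*(-8) = -40)
X(D, g) = D*g (X(D, g) = D*g + 0 = D*g)
(m(5, N(-6)) + 44896)/(21306 + X(R, Q(-14))) = ((5 - 40) + 44896)/(21306 - 168*(-14)) = (-35 + 44896)/(21306 + 2352) = 44861/23658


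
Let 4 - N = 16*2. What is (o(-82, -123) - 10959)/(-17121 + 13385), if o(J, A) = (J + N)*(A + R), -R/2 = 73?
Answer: -18631/3736 ≈ -4.9869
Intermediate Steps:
R = -146 (R = -2*73 = -146)
N = -28 (N = 4 - 16*2 = 4 - 1*32 = 4 - 32 = -28)
o(J, A) = (-146 + A)*(-28 + J) (o(J, A) = (J - 28)*(A - 146) = (-28 + J)*(-146 + A) = (-146 + A)*(-28 + J))
(o(-82, -123) - 10959)/(-17121 + 13385) = ((4088 - 146*(-82) - 28*(-123) - 123*(-82)) - 10959)/(-17121 + 13385) = ((4088 + 11972 + 3444 + 10086) - 10959)/(-3736) = (29590 - 10959)*(-1/3736) = 18631*(-1/3736) = -18631/3736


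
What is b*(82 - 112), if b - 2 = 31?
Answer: -990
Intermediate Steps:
b = 33 (b = 2 + 31 = 33)
b*(82 - 112) = 33*(82 - 112) = 33*(-30) = -990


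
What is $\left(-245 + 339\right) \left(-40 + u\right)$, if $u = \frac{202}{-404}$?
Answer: $-3807$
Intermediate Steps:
$u = - \frac{1}{2}$ ($u = 202 \left(- \frac{1}{404}\right) = - \frac{1}{2} \approx -0.5$)
$\left(-245 + 339\right) \left(-40 + u\right) = \left(-245 + 339\right) \left(-40 - \frac{1}{2}\right) = 94 \left(- \frac{81}{2}\right) = -3807$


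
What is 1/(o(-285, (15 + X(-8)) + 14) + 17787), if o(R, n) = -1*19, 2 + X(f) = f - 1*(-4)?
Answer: 1/17768 ≈ 5.6281e-5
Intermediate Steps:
X(f) = 2 + f (X(f) = -2 + (f - 1*(-4)) = -2 + (f + 4) = -2 + (4 + f) = 2 + f)
o(R, n) = -19
1/(o(-285, (15 + X(-8)) + 14) + 17787) = 1/(-19 + 17787) = 1/17768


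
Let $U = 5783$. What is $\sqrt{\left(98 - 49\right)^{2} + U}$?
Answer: $2 \sqrt{2046} \approx 90.465$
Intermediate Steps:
$\sqrt{\left(98 - 49\right)^{2} + U} = \sqrt{\left(98 - 49\right)^{2} + 5783} = \sqrt{49^{2} + 5783} = \sqrt{2401 + 5783} = \sqrt{8184} = 2 \sqrt{2046}$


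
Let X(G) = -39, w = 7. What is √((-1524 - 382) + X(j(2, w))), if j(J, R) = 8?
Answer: I*√1945 ≈ 44.102*I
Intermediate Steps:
√((-1524 - 382) + X(j(2, w))) = √((-1524 - 382) - 39) = √(-1906 - 39) = √(-1945) = I*√1945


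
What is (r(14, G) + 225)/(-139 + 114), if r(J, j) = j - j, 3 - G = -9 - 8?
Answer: -9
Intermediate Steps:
G = 20 (G = 3 - (-9 - 8) = 3 - 1*(-17) = 3 + 17 = 20)
r(J, j) = 0
(r(14, G) + 225)/(-139 + 114) = (0 + 225)/(-139 + 114) = 225/(-25) = 225*(-1/25) = -9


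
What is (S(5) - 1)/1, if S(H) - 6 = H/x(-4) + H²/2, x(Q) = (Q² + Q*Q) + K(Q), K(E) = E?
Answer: 495/28 ≈ 17.679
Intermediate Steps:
x(Q) = Q + 2*Q² (x(Q) = (Q² + Q*Q) + Q = (Q² + Q²) + Q = 2*Q² + Q = Q + 2*Q²)
S(H) = 6 + H²/2 + H/28 (S(H) = 6 + (H/((-4*(1 + 2*(-4)))) + H²/2) = 6 + (H/((-4*(1 - 8))) + H²*(½)) = 6 + (H/((-4*(-7))) + H²/2) = 6 + (H/28 + H²/2) = 6 + (H²/2 + H/28) = 6 + H²/2 + H/28)
(S(5) - 1)/1 = ((6 + (½)*5² + (1/28)*5) - 1)/1 = 1*((6 + (½)*25 + 5/28) - 1) = 1*((6 + 25/2 + 5/28) - 1) = 1*(523/28 - 1) = 1*(495/28) = 495/28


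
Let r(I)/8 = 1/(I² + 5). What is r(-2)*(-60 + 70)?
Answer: 80/9 ≈ 8.8889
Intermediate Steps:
r(I) = 8/(5 + I²) (r(I) = 8/(I² + 5) = 8/(5 + I²))
r(-2)*(-60 + 70) = (8/(5 + (-2)²))*(-60 + 70) = (8/(5 + 4))*10 = (8/9)*10 = 80/9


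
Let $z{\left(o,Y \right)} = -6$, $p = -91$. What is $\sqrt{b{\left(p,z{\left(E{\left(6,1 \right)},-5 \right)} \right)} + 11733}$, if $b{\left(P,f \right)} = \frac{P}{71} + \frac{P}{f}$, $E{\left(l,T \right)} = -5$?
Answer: $\frac{\sqrt{2131777698}}{426} \approx 108.38$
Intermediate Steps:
$b{\left(P,f \right)} = \frac{P}{71} + \frac{P}{f}$ ($b{\left(P,f \right)} = P \frac{1}{71} + \frac{P}{f} = \frac{P}{71} + \frac{P}{f}$)
$\sqrt{b{\left(p,z{\left(E{\left(6,1 \right)},-5 \right)} \right)} + 11733} = \sqrt{\left(\frac{1}{71} \left(-91\right) - \frac{91}{-6}\right) + 11733} = \sqrt{\left(- \frac{91}{71} - - \frac{91}{6}\right) + 11733} = \sqrt{\left(- \frac{91}{71} + \frac{91}{6}\right) + 11733} = \sqrt{\frac{5915}{426} + 11733} = \sqrt{\frac{5004173}{426}} = \frac{\sqrt{2131777698}}{426}$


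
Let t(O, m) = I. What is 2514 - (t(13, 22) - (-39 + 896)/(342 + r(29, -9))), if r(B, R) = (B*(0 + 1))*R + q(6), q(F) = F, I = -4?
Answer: 219923/87 ≈ 2527.9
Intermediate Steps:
r(B, R) = 6 + B*R (r(B, R) = (B*(0 + 1))*R + 6 = (B*1)*R + 6 = B*R + 6 = 6 + B*R)
t(O, m) = -4
2514 - (t(13, 22) - (-39 + 896)/(342 + r(29, -9))) = 2514 - (-4 - (-39 + 896)/(342 + (6 + 29*(-9)))) = 2514 - (-4 - 857/(342 + (6 - 261))) = 2514 - (-4 - 857/(342 - 255)) = 2514 - (-4 - 857/87) = 2514 - 1*(-1205/87) = 2514 + 1205/87 = 219923/87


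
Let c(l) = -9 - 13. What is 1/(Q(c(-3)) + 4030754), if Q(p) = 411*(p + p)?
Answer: 1/4012670 ≈ 2.4921e-7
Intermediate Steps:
c(l) = -22
Q(p) = 822*p (Q(p) = 411*(2*p) = 822*p)
1/(Q(c(-3)) + 4030754) = 1/(822*(-22) + 4030754) = 1/(-18084 + 4030754) = 1/4012670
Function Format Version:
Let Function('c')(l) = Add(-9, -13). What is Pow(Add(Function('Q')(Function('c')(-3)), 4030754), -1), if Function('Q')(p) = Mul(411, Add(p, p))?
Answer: Rational(1, 4012670) ≈ 2.4921e-7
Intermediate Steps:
Function('c')(l) = -22
Function('Q')(p) = Mul(822, p) (Function('Q')(p) = Mul(411, Mul(2, p)) = Mul(822, p))
Pow(Add(Function('Q')(Function('c')(-3)), 4030754), -1) = Pow(Add(Mul(822, -22), 4030754), -1) = Pow(Add(-18084, 4030754), -1) = Pow(4012670, -1) = Rational(1, 4012670)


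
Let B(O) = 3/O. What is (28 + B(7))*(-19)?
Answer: -3781/7 ≈ -540.14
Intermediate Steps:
(28 + B(7))*(-19) = (28 + 3/7)*(-19) = (199/7)*(-19) = -3781/7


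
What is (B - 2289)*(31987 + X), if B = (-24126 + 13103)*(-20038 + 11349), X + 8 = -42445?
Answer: -1002397456028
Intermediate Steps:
X = -42453 (X = -8 - 42445 = -42453)
B = 95778847 (B = -11023*(-8689) = 95778847)
(B - 2289)*(31987 + X) = (95778847 - 2289)*(31987 - 42453) = 95776558*(-10466) = -1002397456028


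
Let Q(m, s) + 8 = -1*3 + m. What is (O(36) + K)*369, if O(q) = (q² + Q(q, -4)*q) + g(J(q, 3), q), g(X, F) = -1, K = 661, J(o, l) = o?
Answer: 1053864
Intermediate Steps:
Q(m, s) = -11 + m (Q(m, s) = -8 + (-1*3 + m) = -8 + (-3 + m) = -11 + m)
O(q) = -1 + q² + q*(-11 + q) (O(q) = (q² + (-11 + q)*q) - 1 = (q² + q*(-11 + q)) - 1 = -1 + q² + q*(-11 + q))
(O(36) + K)*369 = ((-1 + 36² + 36*(-11 + 36)) + 661)*369 = ((-1 + 1296 + 36*25) + 661)*369 = ((-1 + 1296 + 900) + 661)*369 = (2195 + 661)*369 = 2856*369 = 1053864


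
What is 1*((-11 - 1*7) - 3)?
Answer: -21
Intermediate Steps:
1*((-11 - 1*7) - 3) = 1*((-11 - 7) - 3) = 1*(-18 - 3) = 1*(-21) = -21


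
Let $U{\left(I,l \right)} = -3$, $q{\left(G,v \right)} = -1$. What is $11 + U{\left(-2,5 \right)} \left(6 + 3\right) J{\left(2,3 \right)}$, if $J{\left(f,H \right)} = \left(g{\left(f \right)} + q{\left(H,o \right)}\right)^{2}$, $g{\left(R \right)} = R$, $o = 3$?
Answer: $-16$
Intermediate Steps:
$J{\left(f,H \right)} = \left(-1 + f\right)^{2}$ ($J{\left(f,H \right)} = \left(f - 1\right)^{2} = \left(-1 + f\right)^{2}$)
$11 + U{\left(-2,5 \right)} \left(6 + 3\right) J{\left(2,3 \right)} = 11 - 3 \left(6 + 3\right) \left(-1 + 2\right)^{2} = 11 - 3 \cdot 9 \cdot 1^{2} = 11 - 3 \cdot 9 \cdot 1 = 11 - 27 = -16$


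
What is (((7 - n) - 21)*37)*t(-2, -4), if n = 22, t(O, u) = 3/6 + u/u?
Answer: -1998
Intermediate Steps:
t(O, u) = 3/2 (t(O, u) = 3*(⅙) + 1 = ½ + 1 = 3/2)
(((7 - n) - 21)*37)*t(-2, -4) = (((7 - 1*22) - 21)*37)*(3/2) = (((7 - 22) - 21)*37)*(3/2) = ((-15 - 21)*37)*(3/2) = -36*37*(3/2) = -1332*3/2 = -1998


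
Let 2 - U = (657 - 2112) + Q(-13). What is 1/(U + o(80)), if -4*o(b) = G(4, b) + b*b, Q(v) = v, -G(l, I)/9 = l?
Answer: -1/121 ≈ -0.0082645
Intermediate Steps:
G(l, I) = -9*l
o(b) = 9 - b**2/4 (o(b) = -(-9*4 + b*b)/4 = -(-36 + b**2)/4 = 9 - b**2/4)
U = 1470 (U = 2 - ((657 - 2112) - 13) = 2 - (-1455 - 13) = 2 - 1*(-1468) = 2 + 1468 = 1470)
1/(U + o(80)) = 1/(1470 + (9 - 1/4*80**2)) = 1/(1470 + (9 - 1/4*6400)) = 1/(1470 + (9 - 1600)) = 1/(1470 - 1591) = 1/(-121) = -1/121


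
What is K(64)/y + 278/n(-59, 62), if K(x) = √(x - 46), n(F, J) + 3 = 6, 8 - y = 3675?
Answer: 278/3 - 3*√2/3667 ≈ 92.666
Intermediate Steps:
y = -3667 (y = 8 - 1*3675 = 8 - 3675 = -3667)
n(F, J) = 3 (n(F, J) = -3 + 6 = 3)
K(x) = √(-46 + x)
K(64)/y + 278/n(-59, 62) = √(-46 + 64)/(-3667) + 278/3 = √18*(-1/3667) + 278*(⅓) = (3*√2)*(-1/3667) + 278/3 = -3*√2/3667 + 278/3 = 278/3 - 3*√2/3667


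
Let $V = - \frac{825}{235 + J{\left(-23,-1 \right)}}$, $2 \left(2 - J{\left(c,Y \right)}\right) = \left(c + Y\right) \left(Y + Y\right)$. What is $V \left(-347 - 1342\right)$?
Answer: $\frac{464475}{71} \approx 6541.9$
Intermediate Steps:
$J{\left(c,Y \right)} = 2 - Y \left(Y + c\right)$ ($J{\left(c,Y \right)} = 2 - \frac{\left(c + Y\right) \left(Y + Y\right)}{2} = 2 - \frac{\left(Y + c\right) 2 Y}{2} = 2 - \frac{2 Y \left(Y + c\right)}{2} = 2 - Y \left(Y + c\right)$)
$V = - \frac{275}{71}$ ($V = - \frac{825}{235 - \left(-1 + 23\right)} = - \frac{825}{235 - 22} = - \frac{825}{213} = \left(-825\right) \frac{1}{213} = - \frac{275}{71} \approx -3.8732$)
$V \left(-347 - 1342\right) = - \frac{275 \left(-347 - 1342\right)}{71} = \left(- \frac{275}{71}\right) \left(-1689\right) = \frac{464475}{71}$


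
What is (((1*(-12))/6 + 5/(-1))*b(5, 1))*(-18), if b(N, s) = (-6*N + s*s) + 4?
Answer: -3150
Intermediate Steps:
b(N, s) = 4 + s² - 6*N (b(N, s) = (-6*N + s²) + 4 = (s² - 6*N) + 4 = 4 + s² - 6*N)
(((1*(-12))/6 + 5/(-1))*b(5, 1))*(-18) = (((1*(-12))/6 + 5/(-1))*(4 + 1² - 6*5))*(-18) = ((-12*⅙ + 5*(-1))*(4 + 1 - 30))*(-18) = ((-2 - 5)*(-25))*(-18) = -7*(-25)*(-18) = 175*(-18) = -3150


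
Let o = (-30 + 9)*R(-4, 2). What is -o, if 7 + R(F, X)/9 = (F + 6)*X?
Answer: -567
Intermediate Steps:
R(F, X) = -63 + 9*X*(6 + F) (R(F, X) = -63 + 9*((F + 6)*X) = -63 + 9*((6 + F)*X) = -63 + 9*(X*(6 + F)) = -63 + 9*X*(6 + F))
o = 567 (o = (-30 + 9)*(-63 + 54*2 + 9*(-4)*2) = -21*(-63 + 108 - 72) = -21*(-27) = 567)
-o = -1*567 = -567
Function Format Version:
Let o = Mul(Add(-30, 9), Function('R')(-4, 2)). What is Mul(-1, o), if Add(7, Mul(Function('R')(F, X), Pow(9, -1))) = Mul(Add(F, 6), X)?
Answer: -567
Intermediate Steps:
Function('R')(F, X) = Add(-63, Mul(9, X, Add(6, F))) (Function('R')(F, X) = Add(-63, Mul(9, Mul(Add(F, 6), X))) = Add(-63, Mul(9, Mul(Add(6, F), X))) = Add(-63, Mul(9, Mul(X, Add(6, F)))) = Add(-63, Mul(9, X, Add(6, F))))
o = 567 (o = Mul(Add(-30, 9), Add(-63, Mul(54, 2), Mul(9, -4, 2))) = Mul(-21, Add(-63, 108, -72)) = Mul(-21, -27) = 567)
Mul(-1, o) = Mul(-1, 567) = -567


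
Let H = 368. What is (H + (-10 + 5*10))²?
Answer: 166464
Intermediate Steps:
(H + (-10 + 5*10))² = (368 + (-10 + 5*10))² = (368 + (-10 + 50))² = (368 + 40)² = 408² = 166464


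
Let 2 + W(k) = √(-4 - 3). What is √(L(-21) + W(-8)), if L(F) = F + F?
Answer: √(-44 + I*√7) ≈ 0.19934 + 6.6362*I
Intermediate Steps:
L(F) = 2*F
W(k) = -2 + I*√7 (W(k) = -2 + √(-4 - 3) = -2 + √(-7) = -2 + I*√7)
√(L(-21) + W(-8)) = √(2*(-21) + (-2 + I*√7)) = √(-42 + (-2 + I*√7)) = √(-44 + I*√7)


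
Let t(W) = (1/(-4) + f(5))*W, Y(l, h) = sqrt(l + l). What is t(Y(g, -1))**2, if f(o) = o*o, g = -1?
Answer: -9801/8 ≈ -1225.1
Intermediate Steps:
f(o) = o**2
Y(l, h) = sqrt(2)*sqrt(l) (Y(l, h) = sqrt(2*l) = sqrt(2)*sqrt(l))
t(W) = 99*W/4 (t(W) = (1/(-4) + 5**2)*W = (-1/4 + 25)*W = 99*W/4)
t(Y(g, -1))**2 = (99*(sqrt(2)*sqrt(-1))/4)**2 = (99*(sqrt(2)*I)/4)**2 = (99*(I*sqrt(2))/4)**2 = (99*I*sqrt(2)/4)**2 = -9801/8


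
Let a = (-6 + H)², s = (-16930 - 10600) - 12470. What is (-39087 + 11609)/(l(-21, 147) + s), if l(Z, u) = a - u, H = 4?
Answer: 27478/40143 ≈ 0.68450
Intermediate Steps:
s = -40000 (s = -27530 - 12470 = -40000)
a = 4 (a = (-6 + 4)² = (-2)² = 4)
l(Z, u) = 4 - u
(-39087 + 11609)/(l(-21, 147) + s) = (-39087 + 11609)/((4 - 1*147) - 40000) = -27478/((4 - 147) - 40000) = -27478/(-143 - 40000) = -27478/(-40143) = -27478*(-1/40143) = 27478/40143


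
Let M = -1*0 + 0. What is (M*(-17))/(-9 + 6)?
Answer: 0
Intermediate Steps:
M = 0 (M = 0 + 0 = 0)
(M*(-17))/(-9 + 6) = (0*(-17))/(-9 + 6) = 0/(-3) = 0*(-1/3) = 0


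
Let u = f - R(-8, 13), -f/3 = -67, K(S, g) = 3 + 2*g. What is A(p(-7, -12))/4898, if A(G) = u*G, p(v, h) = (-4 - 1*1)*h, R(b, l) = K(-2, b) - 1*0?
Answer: 6420/2449 ≈ 2.6215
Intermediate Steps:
f = 201 (f = -3*(-67) = 201)
R(b, l) = 3 + 2*b (R(b, l) = (3 + 2*b) - 1*0 = (3 + 2*b) + 0 = 3 + 2*b)
p(v, h) = -5*h (p(v, h) = (-4 - 1)*h = -5*h)
u = 214 (u = 201 - (3 + 2*(-8)) = 201 - (3 - 16) = 201 - 1*(-13) = 201 + 13 = 214)
A(G) = 214*G
A(p(-7, -12))/4898 = (214*(-5*(-12)))/4898 = (214*60)*(1/4898) = 12840*(1/4898) = 6420/2449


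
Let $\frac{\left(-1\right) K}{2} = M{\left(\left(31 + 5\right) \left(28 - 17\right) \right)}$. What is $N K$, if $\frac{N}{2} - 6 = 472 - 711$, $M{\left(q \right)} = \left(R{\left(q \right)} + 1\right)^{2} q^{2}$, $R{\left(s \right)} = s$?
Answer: $23034951263808$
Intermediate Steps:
$M{\left(q \right)} = q^{2} \left(1 + q\right)^{2}$ ($M{\left(q \right)} = \left(q + 1\right)^{2} q^{2} = \left(1 + q\right)^{2} q^{2} = q^{2} \left(1 + q\right)^{2}$)
$N = -466$ ($N = 12 + 2 \left(472 - 711\right) = 12 + 2 \left(-239\right) = 12 - 478 = -466$)
$K = -49431225888$ ($K = - 2 \left(\left(31 + 5\right) \left(28 - 17\right)\right)^{2} \left(1 + \left(31 + 5\right) \left(28 - 17\right)\right)^{2} = - 2 \left(36 \cdot 11\right)^{2} \left(1 + 36 \cdot 11\right)^{2} = - 2 \cdot 396^{2} \left(1 + 396\right)^{2} = - 2 \cdot 156816 \cdot 397^{2} = - 2 \cdot 156816 \cdot 157609 = \left(-2\right) 24715612944 = -49431225888$)
$N K = \left(-466\right) \left(-49431225888\right) = 23034951263808$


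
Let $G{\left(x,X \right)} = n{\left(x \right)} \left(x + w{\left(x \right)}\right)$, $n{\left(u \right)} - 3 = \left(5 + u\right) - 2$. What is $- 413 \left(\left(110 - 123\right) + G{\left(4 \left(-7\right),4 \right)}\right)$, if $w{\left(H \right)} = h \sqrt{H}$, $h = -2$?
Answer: $-249039 - 36344 i \sqrt{7} \approx -2.4904 \cdot 10^{5} - 96157.0 i$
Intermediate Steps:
$w{\left(H \right)} = - 2 \sqrt{H}$
$n{\left(u \right)} = 6 + u$ ($n{\left(u \right)} = 3 + \left(\left(5 + u\right) - 2\right) = 3 + \left(3 + u\right) = 6 + u$)
$G{\left(x,X \right)} = \left(6 + x\right) \left(x - 2 \sqrt{x}\right)$
$- 413 \left(\left(110 - 123\right) + G{\left(4 \left(-7\right),4 \right)}\right) = - 413 \left(\left(110 - 123\right) - \left(6 + 4 \left(-7\right)\right) \left(- 4 \left(-7\right) + 2 \sqrt{4 \left(-7\right)}\right)\right) = - 413 \left(\left(110 - 123\right) - \left(6 - 28\right) \left(\left(-1\right) \left(-28\right) + 2 \sqrt{-28}\right)\right) = - 413 \left(-13 - - 22 \left(28 + 2 \cdot 2 i \sqrt{7}\right)\right) = - 413 \left(-13 - - 22 \left(28 + 4 i \sqrt{7}\right)\right) = - 413 \left(-13 + \left(616 + 88 i \sqrt{7}\right)\right) = - 413 \left(603 + 88 i \sqrt{7}\right) = -249039 - 36344 i \sqrt{7}$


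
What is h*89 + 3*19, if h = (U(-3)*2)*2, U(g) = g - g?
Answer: 57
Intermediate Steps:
U(g) = 0
h = 0 (h = (0*2)*2 = 0*2 = 0)
h*89 + 3*19 = 0*89 + 3*19 = 0 + 57 = 57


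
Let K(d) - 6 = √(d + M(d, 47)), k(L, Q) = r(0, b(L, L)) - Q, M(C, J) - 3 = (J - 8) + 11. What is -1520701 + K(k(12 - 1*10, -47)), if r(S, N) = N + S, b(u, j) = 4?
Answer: -1520695 + 2*√26 ≈ -1.5207e+6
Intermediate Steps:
M(C, J) = 6 + J (M(C, J) = 3 + ((J - 8) + 11) = 3 + ((-8 + J) + 11) = 3 + (3 + J) = 6 + J)
k(L, Q) = 4 - Q (k(L, Q) = (4 + 0) - Q = 4 - Q)
K(d) = 6 + √(53 + d) (K(d) = 6 + √(d + (6 + 47)) = 6 + √(d + 53) = 6 + √(53 + d))
-1520701 + K(k(12 - 1*10, -47)) = -1520701 + (6 + √(53 + (4 - 1*(-47)))) = -1520701 + (6 + √(53 + (4 + 47))) = -1520701 + (6 + √(53 + 51)) = -1520701 + (6 + √104) = -1520701 + (6 + 2*√26) = -1520695 + 2*√26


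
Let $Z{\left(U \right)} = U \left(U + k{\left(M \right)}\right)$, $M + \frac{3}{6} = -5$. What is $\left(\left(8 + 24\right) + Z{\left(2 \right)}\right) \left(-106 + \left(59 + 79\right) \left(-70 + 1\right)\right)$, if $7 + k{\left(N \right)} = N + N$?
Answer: $0$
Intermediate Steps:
$M = - \frac{11}{2}$ ($M = - \frac{1}{2} - 5 = - \frac{11}{2} \approx -5.5$)
$k{\left(N \right)} = -7 + 2 N$ ($k{\left(N \right)} = -7 + \left(N + N\right) = -7 + 2 N$)
$Z{\left(U \right)} = U \left(-18 + U\right)$ ($Z{\left(U \right)} = U \left(U + \left(-7 + 2 \left(- \frac{11}{2}\right)\right)\right) = U \left(U - 18\right) = U \left(-18 + U\right)$)
$\left(\left(8 + 24\right) + Z{\left(2 \right)}\right) \left(-106 + \left(59 + 79\right) \left(-70 + 1\right)\right) = \left(\left(8 + 24\right) + 2 \left(-18 + 2\right)\right) \left(-106 + \left(59 + 79\right) \left(-70 + 1\right)\right) = \left(32 + 2 \left(-16\right)\right) \left(-106 + 138 \left(-69\right)\right) = \left(32 - 32\right) \left(-106 - 9522\right) = 0 \left(-9628\right) = 0$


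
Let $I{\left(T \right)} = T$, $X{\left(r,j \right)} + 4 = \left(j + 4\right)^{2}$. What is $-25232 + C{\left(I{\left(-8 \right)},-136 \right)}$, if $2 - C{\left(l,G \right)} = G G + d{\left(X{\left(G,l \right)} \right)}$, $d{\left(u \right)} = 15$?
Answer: $-43741$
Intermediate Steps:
$X{\left(r,j \right)} = -4 + \left(4 + j\right)^{2}$ ($X{\left(r,j \right)} = -4 + \left(j + 4\right)^{2} = -4 + \left(4 + j\right)^{2}$)
$C{\left(l,G \right)} = -13 - G^{2}$ ($C{\left(l,G \right)} = 2 - \left(G G + 15\right) = 2 - \left(G^{2} + 15\right) = 2 - \left(15 + G^{2}\right) = -13 - G^{2}$)
$-25232 + C{\left(I{\left(-8 \right)},-136 \right)} = -25232 - 18509 = -43741$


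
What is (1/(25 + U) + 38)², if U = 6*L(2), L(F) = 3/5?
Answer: 29582721/20449 ≈ 1446.7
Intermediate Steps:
L(F) = ⅗ (L(F) = (⅕)*3 = ⅗)
U = 18/5 (U = 6*(⅗) = 18/5 ≈ 3.6000)
(1/(25 + U) + 38)² = (1/(25 + 18/5) + 38)² = (1/(143/5) + 38)² = (5/143 + 38)² = (5439/143)² = 29582721/20449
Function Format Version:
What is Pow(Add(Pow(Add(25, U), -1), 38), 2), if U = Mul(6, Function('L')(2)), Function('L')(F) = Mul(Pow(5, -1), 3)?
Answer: Rational(29582721, 20449) ≈ 1446.7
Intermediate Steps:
Function('L')(F) = Rational(3, 5) (Function('L')(F) = Mul(Rational(1, 5), 3) = Rational(3, 5))
U = Rational(18, 5) (U = Mul(6, Rational(3, 5)) = Rational(18, 5) ≈ 3.6000)
Pow(Add(Pow(Add(25, U), -1), 38), 2) = Pow(Add(Pow(Add(25, Rational(18, 5)), -1), 38), 2) = Pow(Add(Pow(Rational(143, 5), -1), 38), 2) = Pow(Add(Rational(5, 143), 38), 2) = Pow(Rational(5439, 143), 2) = Rational(29582721, 20449)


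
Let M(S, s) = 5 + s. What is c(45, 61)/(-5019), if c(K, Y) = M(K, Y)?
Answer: -22/1673 ≈ -0.013150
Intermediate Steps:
c(K, Y) = 5 + Y
c(45, 61)/(-5019) = (5 + 61)/(-5019) = 66*(-1/5019) = -22/1673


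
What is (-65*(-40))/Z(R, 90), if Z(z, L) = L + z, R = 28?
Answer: 1300/59 ≈ 22.034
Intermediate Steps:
(-65*(-40))/Z(R, 90) = (-65*(-40))/(90 + 28) = 2600/118 = 2600*(1/118) = 1300/59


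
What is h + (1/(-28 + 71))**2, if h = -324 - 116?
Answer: -813559/1849 ≈ -440.00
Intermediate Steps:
h = -440
h + (1/(-28 + 71))**2 = -440 + (1/(-28 + 71))**2 = -440 + (1/43)**2 = -440 + 1/1849 = -813559/1849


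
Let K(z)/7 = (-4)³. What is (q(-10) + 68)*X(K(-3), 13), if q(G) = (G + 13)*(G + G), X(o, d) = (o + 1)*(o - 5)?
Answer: 1619928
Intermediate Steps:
K(z) = -448 (K(z) = 7*(-4)³ = 7*(-64) = -448)
X(o, d) = (1 + o)*(-5 + o)
q(G) = 2*G*(13 + G) (q(G) = (13 + G)*(2*G) = 2*G*(13 + G))
(q(-10) + 68)*X(K(-3), 13) = (2*(-10)*(13 - 10) + 68)*(-5 + (-448)² - 4*(-448)) = (2*(-10)*3 + 68)*(-5 + 200704 + 1792) = (-60 + 68)*202491 = 8*202491 = 1619928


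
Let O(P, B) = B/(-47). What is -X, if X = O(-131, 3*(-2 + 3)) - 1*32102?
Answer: 1508797/47 ≈ 32102.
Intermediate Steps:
O(P, B) = -B/47 (O(P, B) = B*(-1/47) = -B/47)
X = -1508797/47 (X = -3*(-2 + 3)/47 - 1*32102 = -3/47 - 32102 = -1508797/47 ≈ -32102.)
-X = -1*(-1508797/47) = 1508797/47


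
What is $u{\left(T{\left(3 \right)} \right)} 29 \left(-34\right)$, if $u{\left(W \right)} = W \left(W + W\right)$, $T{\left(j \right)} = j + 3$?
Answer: $-70992$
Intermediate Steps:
$T{\left(j \right)} = 3 + j$
$u{\left(W \right)} = 2 W^{2}$ ($u{\left(W \right)} = W 2 W = 2 W^{2}$)
$u{\left(T{\left(3 \right)} \right)} 29 \left(-34\right) = 2 \left(3 + 3\right)^{2} \cdot 29 \left(-34\right) = 2 \cdot 6^{2} \cdot 29 \left(-34\right) = 2 \cdot 36 \cdot 29 \left(-34\right) = 72 \cdot 29 \left(-34\right) = 2088 \left(-34\right) = -70992$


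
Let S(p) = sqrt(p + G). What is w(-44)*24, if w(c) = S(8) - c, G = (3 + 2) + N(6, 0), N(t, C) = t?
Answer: 1056 + 24*sqrt(19) ≈ 1160.6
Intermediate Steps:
G = 11 (G = (3 + 2) + 6 = 5 + 6 = 11)
S(p) = sqrt(11 + p) (S(p) = sqrt(p + 11) = sqrt(11 + p))
w(c) = sqrt(19) - c (w(c) = sqrt(11 + 8) - c = sqrt(19) - c)
w(-44)*24 = (sqrt(19) - 1*(-44))*24 = (sqrt(19) + 44)*24 = (44 + sqrt(19))*24 = 1056 + 24*sqrt(19)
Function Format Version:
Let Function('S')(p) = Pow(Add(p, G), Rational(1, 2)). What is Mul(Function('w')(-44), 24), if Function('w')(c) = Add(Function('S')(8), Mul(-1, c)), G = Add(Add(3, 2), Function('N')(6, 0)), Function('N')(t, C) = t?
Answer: Add(1056, Mul(24, Pow(19, Rational(1, 2)))) ≈ 1160.6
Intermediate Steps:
G = 11 (G = Add(Add(3, 2), 6) = Add(5, 6) = 11)
Function('S')(p) = Pow(Add(11, p), Rational(1, 2)) (Function('S')(p) = Pow(Add(p, 11), Rational(1, 2)) = Pow(Add(11, p), Rational(1, 2)))
Function('w')(c) = Add(Pow(19, Rational(1, 2)), Mul(-1, c)) (Function('w')(c) = Add(Pow(Add(11, 8), Rational(1, 2)), Mul(-1, c)) = Add(Pow(19, Rational(1, 2)), Mul(-1, c)))
Mul(Function('w')(-44), 24) = Mul(Add(Pow(19, Rational(1, 2)), Mul(-1, -44)), 24) = Mul(Add(Pow(19, Rational(1, 2)), 44), 24) = Mul(Add(44, Pow(19, Rational(1, 2))), 24) = Add(1056, Mul(24, Pow(19, Rational(1, 2))))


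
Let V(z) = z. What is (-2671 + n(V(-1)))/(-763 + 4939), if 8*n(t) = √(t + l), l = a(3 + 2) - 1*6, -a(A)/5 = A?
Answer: -2671/4176 + I*√2/8352 ≈ -0.63961 + 0.00016933*I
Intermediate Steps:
a(A) = -5*A
l = -31 (l = -5*(3 + 2) - 1*6 = -5*5 - 6 = -25 - 6 = -31)
n(t) = √(-31 + t)/8 (n(t) = √(t - 31)/8 = √(-31 + t)/8)
(-2671 + n(V(-1)))/(-763 + 4939) = (-2671 + √(-31 - 1)/8)/(-763 + 4939) = (-2671 + √(-32)/8)/4176 = (-2671 + (4*I*√2)/8)*(1/4176) = (-2671 + I*√2/2)*(1/4176) = -2671/4176 + I*√2/8352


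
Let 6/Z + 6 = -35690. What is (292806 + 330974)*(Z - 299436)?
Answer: -833422123680795/4462 ≈ -1.8678e+11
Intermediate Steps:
Z = -3/17848 (Z = 6/(-6 - 35690) = 6/(-35696) = 6*(-1/35696) = -3/17848 ≈ -0.00016809)
(292806 + 330974)*(Z - 299436) = (292806 + 330974)*(-3/17848 - 299436) = 623780*(-5344333731/17848) = -833422123680795/4462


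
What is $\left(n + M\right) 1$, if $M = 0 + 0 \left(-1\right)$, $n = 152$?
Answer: $152$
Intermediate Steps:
$M = 0$ ($M = 0 + 0 = 0$)
$\left(n + M\right) 1 = \left(152 + 0\right) 1 = 152 \cdot 1 = 152$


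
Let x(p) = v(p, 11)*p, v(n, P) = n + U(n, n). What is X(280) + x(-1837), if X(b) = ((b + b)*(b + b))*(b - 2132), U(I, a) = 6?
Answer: -577423653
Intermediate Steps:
v(n, P) = 6 + n (v(n, P) = n + 6 = 6 + n)
x(p) = p*(6 + p) (x(p) = (6 + p)*p = p*(6 + p))
X(b) = 4*b²*(-2132 + b) (X(b) = ((2*b)*(2*b))*(-2132 + b) = (4*b²)*(-2132 + b) = 4*b²*(-2132 + b))
X(280) + x(-1837) = 4*280²*(-2132 + 280) - 1837*(6 - 1837) = 4*78400*(-1852) - 1837*(-1831) = -580787200 + 3363547 = -577423653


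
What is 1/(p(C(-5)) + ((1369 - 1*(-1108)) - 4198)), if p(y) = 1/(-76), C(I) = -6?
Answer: -76/130797 ≈ -0.00058105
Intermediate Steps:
p(y) = -1/76
1/(p(C(-5)) + ((1369 - 1*(-1108)) - 4198)) = 1/(-1/76 + ((1369 - 1*(-1108)) - 4198)) = 1/(-1/76 + ((1369 + 1108) - 4198)) = 1/(-1/76 + (2477 - 4198)) = 1/(-1/76 - 1721) = 1/(-130797/76) = -76/130797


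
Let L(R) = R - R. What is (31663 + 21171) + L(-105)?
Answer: 52834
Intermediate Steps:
L(R) = 0
(31663 + 21171) + L(-105) = (31663 + 21171) + 0 = 52834 + 0 = 52834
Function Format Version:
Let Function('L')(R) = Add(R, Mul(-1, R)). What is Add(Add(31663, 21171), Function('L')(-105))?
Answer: 52834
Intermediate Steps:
Function('L')(R) = 0
Add(Add(31663, 21171), Function('L')(-105)) = Add(Add(31663, 21171), 0) = Add(52834, 0) = 52834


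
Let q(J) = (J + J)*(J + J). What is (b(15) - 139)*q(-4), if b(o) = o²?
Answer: 5504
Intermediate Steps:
q(J) = 4*J² (q(J) = (2*J)*(2*J) = 4*J²)
(b(15) - 139)*q(-4) = (15² - 139)*(4*(-4)²) = (225 - 139)*(4*16) = 86*64 = 5504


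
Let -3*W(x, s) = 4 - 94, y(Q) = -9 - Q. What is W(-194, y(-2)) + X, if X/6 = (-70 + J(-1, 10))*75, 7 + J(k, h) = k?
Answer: -35070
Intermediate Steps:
J(k, h) = -7 + k
W(x, s) = 30 (W(x, s) = -(4 - 94)/3 = -⅓*(-90) = 30)
X = -35100 (X = 6*((-70 + (-7 - 1))*75) = 6*((-70 - 8)*75) = 6*(-78*75) = 6*(-5850) = -35100)
W(-194, y(-2)) + X = 30 - 35100 = -35070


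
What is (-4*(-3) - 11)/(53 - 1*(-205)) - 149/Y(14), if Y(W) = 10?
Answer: -9608/645 ≈ -14.896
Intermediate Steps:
(-4*(-3) - 11)/(53 - 1*(-205)) - 149/Y(14) = (-4*(-3) - 11)/(53 - 1*(-205)) - 149/10 = (12 - 11)/(53 + 205) - 149*⅒ = 1/258 - 149/10 = -9608/645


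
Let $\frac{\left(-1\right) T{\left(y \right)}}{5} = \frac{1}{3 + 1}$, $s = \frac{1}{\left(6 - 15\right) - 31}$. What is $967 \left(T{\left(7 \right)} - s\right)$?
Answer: $- \frac{47383}{40} \approx -1184.6$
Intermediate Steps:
$s = - \frac{1}{40}$ ($s = \frac{1}{-9 - 31} = \frac{1}{-40} = - \frac{1}{40} \approx -0.025$)
$T{\left(y \right)} = - \frac{5}{4}$ ($T{\left(y \right)} = - \frac{5}{3 + 1} = - \frac{5}{4}$)
$967 \left(T{\left(7 \right)} - s\right) = 967 \left(- \frac{5}{4} - - \frac{1}{40}\right) = 967 \left(- \frac{5}{4} + \frac{1}{40}\right) = 967 \left(- \frac{49}{40}\right) = - \frac{47383}{40}$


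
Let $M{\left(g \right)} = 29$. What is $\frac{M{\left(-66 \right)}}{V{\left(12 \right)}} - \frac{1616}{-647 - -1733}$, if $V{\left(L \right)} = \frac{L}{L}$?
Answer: $\frac{14939}{543} \approx 27.512$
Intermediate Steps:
$V{\left(L \right)} = 1$
$\frac{M{\left(-66 \right)}}{V{\left(12 \right)}} - \frac{1616}{-647 - -1733} = \frac{29}{1} - \frac{1616}{-647 - -1733} = 29 \cdot 1 - \frac{1616}{-647 + 1733} = 29 - \frac{1616}{1086} = 29 - \frac{808}{543} = \frac{14939}{543}$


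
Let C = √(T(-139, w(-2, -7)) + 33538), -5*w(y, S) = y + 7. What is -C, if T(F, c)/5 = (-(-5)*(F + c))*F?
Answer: -3*√57782 ≈ -721.14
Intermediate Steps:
w(y, S) = -7/5 - y/5 (w(y, S) = -(y + 7)/5 = -(7 + y)/5 = -7/5 - y/5)
T(F, c) = 5*F*(5*F + 5*c) (T(F, c) = 5*((-(-5)*(F + c))*F) = 5*((-(-5*F - 5*c))*F) = 5*((5*F + 5*c)*F) = 5*(F*(5*F + 5*c)) = 5*F*(5*F + 5*c))
C = 3*√57782 (C = √(25*(-139)*(-139 + (-7/5 - ⅕*(-2))) + 33538) = √(25*(-139)*(-139 + (-7/5 + ⅖)) + 33538) = √(25*(-139)*(-139 - 1) + 33538) = √(25*(-139)*(-140) + 33538) = √(486500 + 33538) = √520038 = 3*√57782 ≈ 721.14)
-C = -3*√57782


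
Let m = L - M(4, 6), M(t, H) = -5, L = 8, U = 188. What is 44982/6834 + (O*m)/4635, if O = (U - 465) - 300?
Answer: 1541468/310545 ≈ 4.9638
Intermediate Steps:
O = -577 (O = (188 - 465) - 300 = -277 - 300 = -577)
m = 13 (m = 8 - 1*(-5) = 8 + 5 = 13)
44982/6834 + (O*m)/4635 = 44982/6834 - 577*13/4635 = 44982*(1/6834) - 7501*1/4635 = 441/67 - 7501/4635 = 1541468/310545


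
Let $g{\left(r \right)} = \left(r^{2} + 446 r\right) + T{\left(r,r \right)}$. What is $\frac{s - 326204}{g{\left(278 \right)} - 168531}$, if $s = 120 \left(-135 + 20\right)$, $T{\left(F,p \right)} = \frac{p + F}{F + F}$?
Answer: $- \frac{170002}{16371} \approx -10.384$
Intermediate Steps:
$T{\left(F,p \right)} = \frac{F + p}{2 F}$
$s = -13800$ ($s = 120 \left(-115\right) = -13800$)
$g{\left(r \right)} = 1 + r^{2} + 446 r$ ($g{\left(r \right)} = \left(r^{2} + 446 r\right) + \frac{r + r}{2 r} = \left(r^{2} + 446 r\right) + \frac{2 r}{2 r} = \left(r^{2} + 446 r\right) + 1 = 1 + r^{2} + 446 r$)
$\frac{s - 326204}{g{\left(278 \right)} - 168531} = \frac{-13800 - 326204}{\left(1 + 278^{2} + 446 \cdot 278\right) - 168531} = - \frac{340004}{\left(1 + 77284 + 123988\right) - 168531} = - \frac{340004}{201273 - 168531} = - \frac{340004}{32742} = \left(-340004\right) \frac{1}{32742} = - \frac{170002}{16371}$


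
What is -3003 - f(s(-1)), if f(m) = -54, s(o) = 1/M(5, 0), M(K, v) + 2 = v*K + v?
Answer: -2949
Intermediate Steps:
M(K, v) = -2 + v + K*v (M(K, v) = -2 + (v*K + v) = -2 + (K*v + v) = -2 + (v + K*v) = -2 + v + K*v)
s(o) = -½ (s(o) = 1/(-2 + 0 + 5*0) = 1/(-2 + 0 + 0) = 1/(-2) = -½)
-3003 - f(s(-1)) = -3003 - 1*(-54) = -3003 + 54 = -2949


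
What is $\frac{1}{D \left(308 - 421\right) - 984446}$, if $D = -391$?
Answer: $- \frac{1}{940263} \approx -1.0635 \cdot 10^{-6}$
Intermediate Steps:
$\frac{1}{D \left(308 - 421\right) - 984446} = \frac{1}{- 391 \left(308 - 421\right) - 984446} = \frac{1}{\left(-391\right) \left(-113\right) - 984446} = \frac{1}{44183 - 984446} = \frac{1}{-940263} = - \frac{1}{940263}$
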